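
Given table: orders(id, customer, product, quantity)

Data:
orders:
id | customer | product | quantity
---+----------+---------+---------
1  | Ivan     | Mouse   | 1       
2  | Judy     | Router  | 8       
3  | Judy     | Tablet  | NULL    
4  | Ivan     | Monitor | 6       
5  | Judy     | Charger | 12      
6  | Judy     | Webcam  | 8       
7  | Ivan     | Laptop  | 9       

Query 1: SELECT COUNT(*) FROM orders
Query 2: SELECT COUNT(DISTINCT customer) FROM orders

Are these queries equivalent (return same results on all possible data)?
No, not equivalent

Query 1 returns: [(7,)]
Query 2 returns: [(2,)]

Reason: COUNT(*) counts rows, COUNT(DISTINCT customer) counts unique customers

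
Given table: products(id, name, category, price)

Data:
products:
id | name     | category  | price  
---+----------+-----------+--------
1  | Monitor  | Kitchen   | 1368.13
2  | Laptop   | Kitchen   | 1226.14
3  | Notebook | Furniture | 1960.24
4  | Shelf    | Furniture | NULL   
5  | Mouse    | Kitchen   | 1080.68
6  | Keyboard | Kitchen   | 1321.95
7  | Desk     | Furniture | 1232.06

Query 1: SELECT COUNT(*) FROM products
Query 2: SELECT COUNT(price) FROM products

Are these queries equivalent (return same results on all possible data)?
No, not equivalent

Query 1 returns: [(7,)]
Query 2 returns: [(6,)]

Reason: COUNT(*) includes NULLs, COUNT(column) excludes them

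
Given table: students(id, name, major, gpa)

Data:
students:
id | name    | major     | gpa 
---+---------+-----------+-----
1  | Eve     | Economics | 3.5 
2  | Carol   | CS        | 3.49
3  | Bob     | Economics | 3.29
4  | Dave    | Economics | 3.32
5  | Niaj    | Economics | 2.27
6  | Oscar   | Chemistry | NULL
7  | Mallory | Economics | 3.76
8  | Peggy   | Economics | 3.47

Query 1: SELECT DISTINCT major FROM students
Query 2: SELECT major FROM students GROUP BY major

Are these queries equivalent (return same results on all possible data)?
Yes, equivalent

Both queries return: [('CS',), ('Chemistry',), ('Economics',)]

Reason: Both get unique majors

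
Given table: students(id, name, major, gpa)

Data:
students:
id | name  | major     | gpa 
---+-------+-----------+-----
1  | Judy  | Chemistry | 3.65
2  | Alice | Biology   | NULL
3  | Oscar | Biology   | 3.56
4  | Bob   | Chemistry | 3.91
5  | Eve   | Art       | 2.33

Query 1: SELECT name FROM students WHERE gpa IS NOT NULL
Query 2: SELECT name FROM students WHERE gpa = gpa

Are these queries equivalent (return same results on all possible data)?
Yes, equivalent

Both queries return: [('Bob',), ('Eve',), ('Judy',), ('Oscar',)]

Reason: IS NOT NULL vs self-equality (both exclude NULLs)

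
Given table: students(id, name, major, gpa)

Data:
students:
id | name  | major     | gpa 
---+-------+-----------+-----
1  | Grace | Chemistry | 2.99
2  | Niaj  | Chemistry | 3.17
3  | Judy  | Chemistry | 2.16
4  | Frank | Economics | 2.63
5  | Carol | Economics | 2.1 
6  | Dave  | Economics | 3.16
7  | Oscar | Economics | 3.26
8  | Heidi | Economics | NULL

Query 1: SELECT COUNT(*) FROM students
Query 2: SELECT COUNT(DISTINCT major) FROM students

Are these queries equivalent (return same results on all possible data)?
No, not equivalent

Query 1 returns: [(8,)]
Query 2 returns: [(2,)]

Reason: COUNT(*) counts rows, COUNT(DISTINCT major) counts unique majors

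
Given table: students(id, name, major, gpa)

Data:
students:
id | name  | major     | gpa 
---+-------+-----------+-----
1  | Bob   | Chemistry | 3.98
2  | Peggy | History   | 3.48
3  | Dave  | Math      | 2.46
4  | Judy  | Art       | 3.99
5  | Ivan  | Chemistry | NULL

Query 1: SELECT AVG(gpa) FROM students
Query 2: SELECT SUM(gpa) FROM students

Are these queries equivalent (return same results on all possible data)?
No, not equivalent

Query 1 returns: [(3.4775,)]
Query 2 returns: [(13.91,)]

Reason: AVG vs SUM give different aggregate values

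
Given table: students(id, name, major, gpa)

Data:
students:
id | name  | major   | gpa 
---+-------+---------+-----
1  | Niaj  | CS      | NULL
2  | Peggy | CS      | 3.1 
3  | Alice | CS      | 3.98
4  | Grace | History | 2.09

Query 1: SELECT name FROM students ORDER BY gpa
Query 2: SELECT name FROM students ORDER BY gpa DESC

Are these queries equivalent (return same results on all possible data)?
No, not equivalent

Query 1 returns: [('Niaj',), ('Grace',), ('Peggy',), ('Alice',)]
Query 2 returns: [('Alice',), ('Peggy',), ('Grace',), ('Niaj',)]

Reason: ASC vs DESC gives opposite ordering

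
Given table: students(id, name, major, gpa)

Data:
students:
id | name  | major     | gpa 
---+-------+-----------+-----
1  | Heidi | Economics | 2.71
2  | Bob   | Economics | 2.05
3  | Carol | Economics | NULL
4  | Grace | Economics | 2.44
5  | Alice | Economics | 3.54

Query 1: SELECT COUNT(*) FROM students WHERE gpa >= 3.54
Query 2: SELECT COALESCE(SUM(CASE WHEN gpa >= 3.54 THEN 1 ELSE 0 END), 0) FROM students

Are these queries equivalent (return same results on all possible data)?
Yes, equivalent

Both queries return: [(1,)]

Reason: COUNT with WHERE vs conditional SUM (COALESCE handles empty-table NULL)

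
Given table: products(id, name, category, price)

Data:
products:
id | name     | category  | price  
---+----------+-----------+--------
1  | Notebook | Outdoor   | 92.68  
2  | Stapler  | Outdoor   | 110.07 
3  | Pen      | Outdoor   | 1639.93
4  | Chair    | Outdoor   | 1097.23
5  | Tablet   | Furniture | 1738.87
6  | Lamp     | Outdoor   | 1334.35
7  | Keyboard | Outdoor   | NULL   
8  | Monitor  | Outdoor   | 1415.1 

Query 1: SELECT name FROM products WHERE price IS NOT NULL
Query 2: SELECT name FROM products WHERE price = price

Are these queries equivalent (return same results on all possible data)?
Yes, equivalent

Both queries return: [('Chair',), ('Lamp',), ('Monitor',), ('Notebook',), ('Pen',), ('Stapler',), ('Tablet',)]

Reason: IS NOT NULL vs self-equality (both exclude NULLs)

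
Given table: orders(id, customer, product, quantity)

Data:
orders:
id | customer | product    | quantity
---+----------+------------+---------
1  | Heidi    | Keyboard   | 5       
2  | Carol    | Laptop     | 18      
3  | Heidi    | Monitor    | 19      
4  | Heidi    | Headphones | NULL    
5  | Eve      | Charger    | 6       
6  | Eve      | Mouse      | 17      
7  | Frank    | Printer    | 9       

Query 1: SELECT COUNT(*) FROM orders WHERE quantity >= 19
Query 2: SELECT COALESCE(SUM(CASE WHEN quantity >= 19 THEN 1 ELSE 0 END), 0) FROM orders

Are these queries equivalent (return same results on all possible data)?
Yes, equivalent

Both queries return: [(1,)]

Reason: COUNT with WHERE vs conditional SUM (COALESCE handles empty-table NULL)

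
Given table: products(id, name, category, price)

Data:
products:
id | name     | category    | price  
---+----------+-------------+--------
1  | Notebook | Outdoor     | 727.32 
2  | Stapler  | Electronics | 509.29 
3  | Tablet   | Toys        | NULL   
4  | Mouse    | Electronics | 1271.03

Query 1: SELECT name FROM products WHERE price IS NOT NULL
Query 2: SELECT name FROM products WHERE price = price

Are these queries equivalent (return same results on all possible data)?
Yes, equivalent

Both queries return: [('Mouse',), ('Notebook',), ('Stapler',)]

Reason: IS NOT NULL vs self-equality (both exclude NULLs)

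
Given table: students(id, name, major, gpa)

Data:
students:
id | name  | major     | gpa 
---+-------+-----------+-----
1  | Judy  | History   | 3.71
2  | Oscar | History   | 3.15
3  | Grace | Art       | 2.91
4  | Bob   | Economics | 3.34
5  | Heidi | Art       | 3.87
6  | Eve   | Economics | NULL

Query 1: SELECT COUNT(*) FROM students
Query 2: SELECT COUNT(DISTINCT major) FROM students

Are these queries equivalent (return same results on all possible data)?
No, not equivalent

Query 1 returns: [(6,)]
Query 2 returns: [(3,)]

Reason: COUNT(*) counts rows, COUNT(DISTINCT major) counts unique majors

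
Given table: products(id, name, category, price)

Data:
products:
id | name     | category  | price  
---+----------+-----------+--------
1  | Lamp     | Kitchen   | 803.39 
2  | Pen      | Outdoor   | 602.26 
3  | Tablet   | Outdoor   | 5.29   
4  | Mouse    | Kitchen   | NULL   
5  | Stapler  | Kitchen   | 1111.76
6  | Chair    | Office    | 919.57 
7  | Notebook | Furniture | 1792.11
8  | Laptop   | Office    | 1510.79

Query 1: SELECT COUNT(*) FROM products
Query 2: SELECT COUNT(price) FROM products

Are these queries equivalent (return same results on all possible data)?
No, not equivalent

Query 1 returns: [(8,)]
Query 2 returns: [(7,)]

Reason: COUNT(*) includes NULLs, COUNT(column) excludes them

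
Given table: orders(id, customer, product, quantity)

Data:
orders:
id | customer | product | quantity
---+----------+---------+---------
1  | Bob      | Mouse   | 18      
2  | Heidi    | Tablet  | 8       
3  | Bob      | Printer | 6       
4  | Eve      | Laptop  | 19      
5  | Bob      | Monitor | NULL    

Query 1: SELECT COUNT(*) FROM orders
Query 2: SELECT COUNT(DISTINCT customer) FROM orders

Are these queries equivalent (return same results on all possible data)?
No, not equivalent

Query 1 returns: [(5,)]
Query 2 returns: [(3,)]

Reason: COUNT(*) counts rows, COUNT(DISTINCT customer) counts unique customers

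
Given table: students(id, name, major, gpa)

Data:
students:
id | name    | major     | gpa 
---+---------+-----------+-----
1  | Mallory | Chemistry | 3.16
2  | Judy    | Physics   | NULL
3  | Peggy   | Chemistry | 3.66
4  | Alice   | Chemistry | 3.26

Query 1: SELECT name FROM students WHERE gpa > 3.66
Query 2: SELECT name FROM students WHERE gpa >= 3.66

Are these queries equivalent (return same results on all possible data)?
No, not equivalent

Query 1 returns: []
Query 2 returns: [('Peggy',)]

Reason: > vs >= gives different results when gpa = 3.66 exists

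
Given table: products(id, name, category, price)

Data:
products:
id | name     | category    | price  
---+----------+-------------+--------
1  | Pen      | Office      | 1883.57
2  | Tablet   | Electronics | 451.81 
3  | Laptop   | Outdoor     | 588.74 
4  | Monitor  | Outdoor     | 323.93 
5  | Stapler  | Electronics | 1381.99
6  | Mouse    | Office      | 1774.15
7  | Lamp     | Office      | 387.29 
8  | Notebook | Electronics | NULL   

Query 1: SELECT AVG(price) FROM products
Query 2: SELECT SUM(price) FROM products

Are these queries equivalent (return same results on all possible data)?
No, not equivalent

Query 1 returns: [(970.2114285714287,)]
Query 2 returns: [(6791.4800000000005,)]

Reason: AVG vs SUM give different aggregate values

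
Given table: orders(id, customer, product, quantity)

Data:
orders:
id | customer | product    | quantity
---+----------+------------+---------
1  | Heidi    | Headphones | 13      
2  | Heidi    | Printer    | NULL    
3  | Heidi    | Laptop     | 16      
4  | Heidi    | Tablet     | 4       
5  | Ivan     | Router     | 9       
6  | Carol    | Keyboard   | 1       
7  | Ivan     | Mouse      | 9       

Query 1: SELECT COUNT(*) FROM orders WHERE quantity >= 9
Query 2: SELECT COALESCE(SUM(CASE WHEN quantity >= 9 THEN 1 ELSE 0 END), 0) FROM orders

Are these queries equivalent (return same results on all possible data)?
Yes, equivalent

Both queries return: [(4,)]

Reason: COUNT with WHERE vs conditional SUM (COALESCE handles empty-table NULL)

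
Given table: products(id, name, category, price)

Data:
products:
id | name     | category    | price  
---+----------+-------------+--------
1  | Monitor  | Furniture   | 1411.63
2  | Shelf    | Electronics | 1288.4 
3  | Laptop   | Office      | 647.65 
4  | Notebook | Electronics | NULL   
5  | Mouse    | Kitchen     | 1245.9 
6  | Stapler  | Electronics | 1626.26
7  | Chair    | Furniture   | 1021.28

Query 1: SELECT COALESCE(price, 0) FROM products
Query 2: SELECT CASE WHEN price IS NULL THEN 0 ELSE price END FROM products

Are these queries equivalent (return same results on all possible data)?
Yes, equivalent

Both queries return: [(0,), (647.65,), (1021.28,), (1245.9,), (1288.4,), (1411.63,), (1626.26,)]

Reason: COALESCE vs CASE for NULL handling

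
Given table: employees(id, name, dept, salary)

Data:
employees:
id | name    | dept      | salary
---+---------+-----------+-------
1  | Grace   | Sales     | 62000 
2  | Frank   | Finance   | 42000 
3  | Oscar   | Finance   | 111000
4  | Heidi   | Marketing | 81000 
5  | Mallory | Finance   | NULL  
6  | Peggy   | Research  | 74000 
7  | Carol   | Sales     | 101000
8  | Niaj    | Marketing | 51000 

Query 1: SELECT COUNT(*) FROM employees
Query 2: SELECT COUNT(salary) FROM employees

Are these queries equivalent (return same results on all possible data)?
No, not equivalent

Query 1 returns: [(8,)]
Query 2 returns: [(7,)]

Reason: COUNT(*) includes NULLs, COUNT(column) excludes them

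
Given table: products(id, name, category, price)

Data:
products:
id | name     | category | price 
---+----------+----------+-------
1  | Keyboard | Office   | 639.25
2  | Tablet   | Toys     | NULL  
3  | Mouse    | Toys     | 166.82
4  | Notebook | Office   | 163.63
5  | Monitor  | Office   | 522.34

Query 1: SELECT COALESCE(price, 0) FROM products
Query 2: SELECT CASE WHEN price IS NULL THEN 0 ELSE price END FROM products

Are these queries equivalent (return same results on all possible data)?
Yes, equivalent

Both queries return: [(0,), (163.63,), (166.82,), (522.34,), (639.25,)]

Reason: COALESCE vs CASE for NULL handling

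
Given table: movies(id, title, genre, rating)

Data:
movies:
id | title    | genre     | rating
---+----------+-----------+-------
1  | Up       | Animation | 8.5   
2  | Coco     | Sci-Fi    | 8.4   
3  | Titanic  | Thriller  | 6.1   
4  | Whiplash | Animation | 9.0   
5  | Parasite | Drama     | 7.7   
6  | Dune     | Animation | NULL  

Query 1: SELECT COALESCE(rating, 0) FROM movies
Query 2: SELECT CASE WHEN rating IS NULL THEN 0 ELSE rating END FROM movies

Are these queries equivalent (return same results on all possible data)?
Yes, equivalent

Both queries return: [(0,), (6.1,), (7.7,), (8.4,), (8.5,), (9.0,)]

Reason: COALESCE vs CASE for NULL handling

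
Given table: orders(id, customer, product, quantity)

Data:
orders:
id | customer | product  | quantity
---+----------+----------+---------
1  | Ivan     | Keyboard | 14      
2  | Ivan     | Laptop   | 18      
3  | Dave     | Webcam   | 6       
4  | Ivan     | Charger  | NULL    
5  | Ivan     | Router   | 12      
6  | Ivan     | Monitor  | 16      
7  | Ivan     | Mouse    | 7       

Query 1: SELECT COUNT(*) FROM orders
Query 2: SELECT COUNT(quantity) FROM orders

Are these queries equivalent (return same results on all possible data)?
No, not equivalent

Query 1 returns: [(7,)]
Query 2 returns: [(6,)]

Reason: COUNT(*) includes NULLs, COUNT(column) excludes them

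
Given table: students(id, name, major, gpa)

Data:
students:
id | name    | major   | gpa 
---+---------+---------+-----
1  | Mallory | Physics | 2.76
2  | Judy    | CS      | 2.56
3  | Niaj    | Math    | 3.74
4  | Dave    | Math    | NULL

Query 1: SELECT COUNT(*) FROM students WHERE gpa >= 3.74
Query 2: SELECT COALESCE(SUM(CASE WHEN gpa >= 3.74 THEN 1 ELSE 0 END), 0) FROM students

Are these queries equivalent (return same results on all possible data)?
Yes, equivalent

Both queries return: [(1,)]

Reason: COUNT with WHERE vs conditional SUM (COALESCE handles empty-table NULL)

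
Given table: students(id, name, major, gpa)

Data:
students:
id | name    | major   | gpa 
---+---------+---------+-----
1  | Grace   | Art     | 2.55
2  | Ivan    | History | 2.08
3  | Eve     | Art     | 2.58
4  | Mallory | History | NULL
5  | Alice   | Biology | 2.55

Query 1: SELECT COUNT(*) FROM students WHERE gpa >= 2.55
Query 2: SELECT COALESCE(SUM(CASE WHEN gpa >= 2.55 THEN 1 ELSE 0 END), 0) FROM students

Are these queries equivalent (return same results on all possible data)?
Yes, equivalent

Both queries return: [(3,)]

Reason: COUNT with WHERE vs conditional SUM (COALESCE handles empty-table NULL)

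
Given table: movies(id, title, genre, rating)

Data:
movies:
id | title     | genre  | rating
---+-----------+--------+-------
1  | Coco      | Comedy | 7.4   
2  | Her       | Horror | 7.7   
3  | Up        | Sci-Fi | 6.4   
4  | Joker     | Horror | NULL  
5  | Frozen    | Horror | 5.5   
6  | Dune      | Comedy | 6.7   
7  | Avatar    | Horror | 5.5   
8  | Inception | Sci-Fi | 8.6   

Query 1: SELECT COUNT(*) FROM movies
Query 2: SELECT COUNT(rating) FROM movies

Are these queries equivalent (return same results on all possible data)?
No, not equivalent

Query 1 returns: [(8,)]
Query 2 returns: [(7,)]

Reason: COUNT(*) includes NULLs, COUNT(column) excludes them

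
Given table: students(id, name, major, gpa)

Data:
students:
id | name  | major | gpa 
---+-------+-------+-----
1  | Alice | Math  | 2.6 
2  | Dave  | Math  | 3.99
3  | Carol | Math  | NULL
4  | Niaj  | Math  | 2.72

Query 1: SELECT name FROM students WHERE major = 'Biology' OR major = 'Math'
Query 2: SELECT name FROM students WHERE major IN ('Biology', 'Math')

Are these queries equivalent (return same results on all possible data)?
Yes, equivalent

Both queries return: [('Alice',), ('Carol',), ('Dave',), ('Niaj',)]

Reason: OR vs IN are equivalent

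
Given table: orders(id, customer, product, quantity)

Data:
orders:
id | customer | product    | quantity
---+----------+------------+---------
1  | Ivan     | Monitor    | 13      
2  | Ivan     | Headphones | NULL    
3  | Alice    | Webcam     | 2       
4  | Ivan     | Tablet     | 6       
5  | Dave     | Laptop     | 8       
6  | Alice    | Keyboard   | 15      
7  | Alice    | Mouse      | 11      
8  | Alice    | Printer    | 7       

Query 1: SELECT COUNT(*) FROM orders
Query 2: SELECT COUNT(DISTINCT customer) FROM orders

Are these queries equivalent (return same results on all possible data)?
No, not equivalent

Query 1 returns: [(8,)]
Query 2 returns: [(3,)]

Reason: COUNT(*) counts rows, COUNT(DISTINCT customer) counts unique customers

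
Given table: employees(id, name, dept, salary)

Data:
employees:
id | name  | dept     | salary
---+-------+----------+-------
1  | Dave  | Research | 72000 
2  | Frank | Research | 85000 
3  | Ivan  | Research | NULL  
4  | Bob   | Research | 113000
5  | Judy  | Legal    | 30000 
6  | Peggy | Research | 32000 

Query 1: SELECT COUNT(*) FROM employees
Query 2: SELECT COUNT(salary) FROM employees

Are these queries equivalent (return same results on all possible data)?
No, not equivalent

Query 1 returns: [(6,)]
Query 2 returns: [(5,)]

Reason: COUNT(*) includes NULLs, COUNT(column) excludes them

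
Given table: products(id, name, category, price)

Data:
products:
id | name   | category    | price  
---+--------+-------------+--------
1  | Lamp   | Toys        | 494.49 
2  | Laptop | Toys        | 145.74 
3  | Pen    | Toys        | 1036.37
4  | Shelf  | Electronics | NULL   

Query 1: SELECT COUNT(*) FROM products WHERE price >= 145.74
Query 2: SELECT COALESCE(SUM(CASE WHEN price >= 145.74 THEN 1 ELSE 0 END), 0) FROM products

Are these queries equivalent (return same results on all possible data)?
Yes, equivalent

Both queries return: [(3,)]

Reason: COUNT with WHERE vs conditional SUM (COALESCE handles empty-table NULL)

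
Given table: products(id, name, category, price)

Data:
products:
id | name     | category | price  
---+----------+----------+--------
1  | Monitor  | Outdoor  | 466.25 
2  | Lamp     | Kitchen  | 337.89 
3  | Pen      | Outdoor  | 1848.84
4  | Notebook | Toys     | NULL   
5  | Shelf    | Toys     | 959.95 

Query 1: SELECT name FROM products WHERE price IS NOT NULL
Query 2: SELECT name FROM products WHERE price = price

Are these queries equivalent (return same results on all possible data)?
Yes, equivalent

Both queries return: [('Lamp',), ('Monitor',), ('Pen',), ('Shelf',)]

Reason: IS NOT NULL vs self-equality (both exclude NULLs)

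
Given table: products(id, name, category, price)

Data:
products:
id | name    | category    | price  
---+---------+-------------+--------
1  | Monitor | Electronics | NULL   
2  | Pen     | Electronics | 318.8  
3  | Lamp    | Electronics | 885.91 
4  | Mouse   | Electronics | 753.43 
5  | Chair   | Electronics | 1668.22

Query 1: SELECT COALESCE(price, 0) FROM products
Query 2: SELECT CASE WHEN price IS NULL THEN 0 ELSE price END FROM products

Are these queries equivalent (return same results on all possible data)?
Yes, equivalent

Both queries return: [(0,), (318.8,), (753.43,), (885.91,), (1668.22,)]

Reason: COALESCE vs CASE for NULL handling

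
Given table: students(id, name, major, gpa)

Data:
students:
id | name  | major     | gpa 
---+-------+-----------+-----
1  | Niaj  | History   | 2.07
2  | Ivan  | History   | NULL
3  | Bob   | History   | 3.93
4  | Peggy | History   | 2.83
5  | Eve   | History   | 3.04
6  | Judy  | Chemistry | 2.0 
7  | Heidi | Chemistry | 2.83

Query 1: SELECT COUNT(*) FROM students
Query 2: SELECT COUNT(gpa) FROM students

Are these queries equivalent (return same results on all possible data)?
No, not equivalent

Query 1 returns: [(7,)]
Query 2 returns: [(6,)]

Reason: COUNT(*) includes NULLs, COUNT(column) excludes them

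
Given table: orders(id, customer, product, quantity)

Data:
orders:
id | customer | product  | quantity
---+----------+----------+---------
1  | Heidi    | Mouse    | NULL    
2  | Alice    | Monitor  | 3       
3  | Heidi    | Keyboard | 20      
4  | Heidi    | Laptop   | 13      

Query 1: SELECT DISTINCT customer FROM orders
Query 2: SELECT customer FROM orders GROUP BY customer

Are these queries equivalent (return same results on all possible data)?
Yes, equivalent

Both queries return: [('Alice',), ('Heidi',)]

Reason: Both get unique customers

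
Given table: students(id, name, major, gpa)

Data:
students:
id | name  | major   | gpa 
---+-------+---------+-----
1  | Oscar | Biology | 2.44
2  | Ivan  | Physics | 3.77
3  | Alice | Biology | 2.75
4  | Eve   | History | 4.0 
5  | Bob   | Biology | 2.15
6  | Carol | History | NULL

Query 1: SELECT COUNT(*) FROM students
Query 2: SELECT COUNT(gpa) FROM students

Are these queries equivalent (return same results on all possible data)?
No, not equivalent

Query 1 returns: [(6,)]
Query 2 returns: [(5,)]

Reason: COUNT(*) includes NULLs, COUNT(column) excludes them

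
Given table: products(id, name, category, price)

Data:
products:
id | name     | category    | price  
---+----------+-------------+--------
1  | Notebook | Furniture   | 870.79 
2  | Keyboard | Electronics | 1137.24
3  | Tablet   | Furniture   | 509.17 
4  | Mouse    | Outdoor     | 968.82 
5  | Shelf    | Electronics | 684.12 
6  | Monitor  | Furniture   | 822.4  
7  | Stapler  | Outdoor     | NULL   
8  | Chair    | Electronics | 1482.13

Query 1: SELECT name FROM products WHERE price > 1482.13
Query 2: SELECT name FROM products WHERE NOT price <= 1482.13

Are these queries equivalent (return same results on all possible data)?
Yes, equivalent

Both queries return: []

Reason: Both filter price > 1482.13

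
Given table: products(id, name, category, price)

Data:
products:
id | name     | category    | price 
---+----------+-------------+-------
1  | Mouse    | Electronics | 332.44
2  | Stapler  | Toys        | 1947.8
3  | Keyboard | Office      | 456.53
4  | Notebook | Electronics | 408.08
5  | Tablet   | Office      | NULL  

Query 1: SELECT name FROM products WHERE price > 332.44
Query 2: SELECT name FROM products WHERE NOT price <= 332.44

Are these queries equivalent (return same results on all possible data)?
Yes, equivalent

Both queries return: [('Keyboard',), ('Notebook',), ('Stapler',)]

Reason: Both filter price > 332.44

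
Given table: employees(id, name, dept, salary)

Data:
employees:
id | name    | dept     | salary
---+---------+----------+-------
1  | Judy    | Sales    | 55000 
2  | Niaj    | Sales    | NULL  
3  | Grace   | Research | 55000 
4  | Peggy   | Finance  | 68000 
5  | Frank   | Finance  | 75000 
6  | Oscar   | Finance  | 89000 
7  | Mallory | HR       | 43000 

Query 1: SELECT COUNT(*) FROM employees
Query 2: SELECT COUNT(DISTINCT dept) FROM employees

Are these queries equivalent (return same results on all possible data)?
No, not equivalent

Query 1 returns: [(7,)]
Query 2 returns: [(4,)]

Reason: COUNT(*) counts rows, COUNT(DISTINCT dept) counts unique depts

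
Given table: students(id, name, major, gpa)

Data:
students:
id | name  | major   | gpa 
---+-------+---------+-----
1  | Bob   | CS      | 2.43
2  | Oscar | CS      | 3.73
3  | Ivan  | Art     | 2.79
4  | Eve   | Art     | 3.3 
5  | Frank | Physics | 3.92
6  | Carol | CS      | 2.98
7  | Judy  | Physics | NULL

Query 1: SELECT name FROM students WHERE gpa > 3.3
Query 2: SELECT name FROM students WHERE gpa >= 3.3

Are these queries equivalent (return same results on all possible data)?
No, not equivalent

Query 1 returns: [('Oscar',), ('Frank',)]
Query 2 returns: [('Oscar',), ('Eve',), ('Frank',)]

Reason: > vs >= gives different results when gpa = 3.3 exists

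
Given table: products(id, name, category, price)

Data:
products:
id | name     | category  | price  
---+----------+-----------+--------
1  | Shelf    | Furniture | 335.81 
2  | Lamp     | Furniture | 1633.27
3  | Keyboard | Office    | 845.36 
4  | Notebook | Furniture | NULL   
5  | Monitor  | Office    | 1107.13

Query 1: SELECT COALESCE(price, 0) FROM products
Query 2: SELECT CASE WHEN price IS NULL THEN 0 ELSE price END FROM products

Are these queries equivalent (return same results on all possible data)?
Yes, equivalent

Both queries return: [(0,), (335.81,), (845.36,), (1107.13,), (1633.27,)]

Reason: COALESCE vs CASE for NULL handling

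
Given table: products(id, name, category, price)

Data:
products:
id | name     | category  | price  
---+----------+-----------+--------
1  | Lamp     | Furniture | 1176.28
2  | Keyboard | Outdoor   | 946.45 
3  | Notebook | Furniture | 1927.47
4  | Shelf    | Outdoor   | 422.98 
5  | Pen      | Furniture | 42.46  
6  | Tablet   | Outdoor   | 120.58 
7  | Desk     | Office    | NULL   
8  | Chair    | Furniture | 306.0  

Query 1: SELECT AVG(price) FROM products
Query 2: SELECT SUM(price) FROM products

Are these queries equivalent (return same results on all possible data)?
No, not equivalent

Query 1 returns: [(706.0314285714286,)]
Query 2 returns: [(4942.22,)]

Reason: AVG vs SUM give different aggregate values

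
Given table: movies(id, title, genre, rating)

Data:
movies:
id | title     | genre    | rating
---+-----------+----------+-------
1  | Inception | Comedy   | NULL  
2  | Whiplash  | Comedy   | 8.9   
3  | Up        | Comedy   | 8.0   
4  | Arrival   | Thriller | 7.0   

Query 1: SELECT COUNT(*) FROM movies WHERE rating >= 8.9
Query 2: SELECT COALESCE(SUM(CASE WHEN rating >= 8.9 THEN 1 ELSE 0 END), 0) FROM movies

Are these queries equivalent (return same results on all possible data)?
Yes, equivalent

Both queries return: [(1,)]

Reason: COUNT with WHERE vs conditional SUM (COALESCE handles empty-table NULL)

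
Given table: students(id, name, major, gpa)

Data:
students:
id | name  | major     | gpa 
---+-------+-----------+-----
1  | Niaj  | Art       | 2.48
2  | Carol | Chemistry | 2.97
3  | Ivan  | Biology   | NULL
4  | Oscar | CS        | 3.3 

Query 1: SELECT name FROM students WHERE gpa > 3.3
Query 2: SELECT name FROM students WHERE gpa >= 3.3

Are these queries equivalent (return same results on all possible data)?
No, not equivalent

Query 1 returns: []
Query 2 returns: [('Oscar',)]

Reason: > vs >= gives different results when gpa = 3.3 exists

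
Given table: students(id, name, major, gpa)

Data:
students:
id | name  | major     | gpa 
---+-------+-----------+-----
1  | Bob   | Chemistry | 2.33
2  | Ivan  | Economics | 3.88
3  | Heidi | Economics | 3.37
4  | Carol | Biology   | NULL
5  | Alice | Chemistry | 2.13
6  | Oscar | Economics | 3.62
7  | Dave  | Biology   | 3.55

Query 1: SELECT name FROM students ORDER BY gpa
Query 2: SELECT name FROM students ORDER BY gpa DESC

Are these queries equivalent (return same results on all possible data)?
No, not equivalent

Query 1 returns: [('Carol',), ('Alice',), ('Bob',), ('Heidi',), ('Dave',), ('Oscar',), ('Ivan',)]
Query 2 returns: [('Ivan',), ('Oscar',), ('Dave',), ('Heidi',), ('Bob',), ('Alice',), ('Carol',)]

Reason: ASC vs DESC gives opposite ordering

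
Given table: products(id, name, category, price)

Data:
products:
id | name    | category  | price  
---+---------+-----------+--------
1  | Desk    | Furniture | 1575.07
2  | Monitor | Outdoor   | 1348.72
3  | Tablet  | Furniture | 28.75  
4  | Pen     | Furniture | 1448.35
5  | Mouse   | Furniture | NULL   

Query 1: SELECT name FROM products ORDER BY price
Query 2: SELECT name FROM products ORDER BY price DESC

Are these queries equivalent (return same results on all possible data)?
No, not equivalent

Query 1 returns: [('Mouse',), ('Tablet',), ('Monitor',), ('Pen',), ('Desk',)]
Query 2 returns: [('Desk',), ('Pen',), ('Monitor',), ('Tablet',), ('Mouse',)]

Reason: ASC vs DESC gives opposite ordering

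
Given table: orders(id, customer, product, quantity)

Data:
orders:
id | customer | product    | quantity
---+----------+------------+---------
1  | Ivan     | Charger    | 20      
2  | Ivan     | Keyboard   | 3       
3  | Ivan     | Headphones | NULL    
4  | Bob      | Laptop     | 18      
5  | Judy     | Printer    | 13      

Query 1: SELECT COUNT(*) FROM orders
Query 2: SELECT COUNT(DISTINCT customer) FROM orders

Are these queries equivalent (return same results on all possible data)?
No, not equivalent

Query 1 returns: [(5,)]
Query 2 returns: [(3,)]

Reason: COUNT(*) counts rows, COUNT(DISTINCT customer) counts unique customers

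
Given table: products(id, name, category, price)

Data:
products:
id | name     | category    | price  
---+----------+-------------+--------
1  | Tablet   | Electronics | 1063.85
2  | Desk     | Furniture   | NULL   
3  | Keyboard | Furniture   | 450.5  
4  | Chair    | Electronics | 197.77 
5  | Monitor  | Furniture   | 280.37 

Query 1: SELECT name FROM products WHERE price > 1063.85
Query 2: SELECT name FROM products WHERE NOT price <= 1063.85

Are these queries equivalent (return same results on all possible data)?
Yes, equivalent

Both queries return: []

Reason: Both filter price > 1063.85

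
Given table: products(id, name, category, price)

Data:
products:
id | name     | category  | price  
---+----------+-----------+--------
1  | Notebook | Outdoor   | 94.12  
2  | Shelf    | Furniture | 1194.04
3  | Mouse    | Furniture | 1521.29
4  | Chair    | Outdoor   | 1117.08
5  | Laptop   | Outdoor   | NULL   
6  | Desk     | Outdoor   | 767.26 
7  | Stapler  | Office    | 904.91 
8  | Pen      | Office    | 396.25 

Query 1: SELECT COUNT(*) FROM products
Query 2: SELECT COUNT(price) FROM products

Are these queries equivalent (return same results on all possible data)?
No, not equivalent

Query 1 returns: [(8,)]
Query 2 returns: [(7,)]

Reason: COUNT(*) includes NULLs, COUNT(column) excludes them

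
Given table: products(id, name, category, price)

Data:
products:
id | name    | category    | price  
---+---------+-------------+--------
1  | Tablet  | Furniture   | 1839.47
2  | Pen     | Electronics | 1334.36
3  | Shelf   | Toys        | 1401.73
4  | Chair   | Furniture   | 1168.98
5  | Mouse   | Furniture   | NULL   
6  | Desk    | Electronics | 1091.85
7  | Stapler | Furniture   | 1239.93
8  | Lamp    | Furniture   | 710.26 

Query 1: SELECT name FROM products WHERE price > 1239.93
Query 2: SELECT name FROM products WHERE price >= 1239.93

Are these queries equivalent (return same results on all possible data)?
No, not equivalent

Query 1 returns: [('Tablet',), ('Pen',), ('Shelf',)]
Query 2 returns: [('Tablet',), ('Pen',), ('Shelf',), ('Stapler',)]

Reason: > vs >= gives different results when price = 1239.93 exists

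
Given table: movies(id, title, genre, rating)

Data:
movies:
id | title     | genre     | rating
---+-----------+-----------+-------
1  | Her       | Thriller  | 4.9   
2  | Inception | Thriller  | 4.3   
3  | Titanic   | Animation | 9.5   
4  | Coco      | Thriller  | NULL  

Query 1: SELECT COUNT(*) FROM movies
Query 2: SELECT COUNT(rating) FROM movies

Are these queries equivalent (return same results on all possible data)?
No, not equivalent

Query 1 returns: [(4,)]
Query 2 returns: [(3,)]

Reason: COUNT(*) includes NULLs, COUNT(column) excludes them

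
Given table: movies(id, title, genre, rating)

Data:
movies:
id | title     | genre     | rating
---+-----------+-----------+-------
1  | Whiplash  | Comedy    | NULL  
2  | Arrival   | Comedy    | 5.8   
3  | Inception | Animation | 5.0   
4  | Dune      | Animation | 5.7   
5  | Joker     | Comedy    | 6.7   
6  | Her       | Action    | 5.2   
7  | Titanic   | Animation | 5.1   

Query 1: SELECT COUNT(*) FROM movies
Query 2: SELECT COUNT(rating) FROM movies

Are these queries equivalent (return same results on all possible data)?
No, not equivalent

Query 1 returns: [(7,)]
Query 2 returns: [(6,)]

Reason: COUNT(*) includes NULLs, COUNT(column) excludes them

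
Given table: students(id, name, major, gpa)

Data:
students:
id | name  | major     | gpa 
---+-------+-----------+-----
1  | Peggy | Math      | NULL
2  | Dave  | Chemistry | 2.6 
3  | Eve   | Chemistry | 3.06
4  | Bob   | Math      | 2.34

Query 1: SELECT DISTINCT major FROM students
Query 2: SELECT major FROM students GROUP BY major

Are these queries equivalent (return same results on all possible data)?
Yes, equivalent

Both queries return: [('Chemistry',), ('Math',)]

Reason: Both get unique majors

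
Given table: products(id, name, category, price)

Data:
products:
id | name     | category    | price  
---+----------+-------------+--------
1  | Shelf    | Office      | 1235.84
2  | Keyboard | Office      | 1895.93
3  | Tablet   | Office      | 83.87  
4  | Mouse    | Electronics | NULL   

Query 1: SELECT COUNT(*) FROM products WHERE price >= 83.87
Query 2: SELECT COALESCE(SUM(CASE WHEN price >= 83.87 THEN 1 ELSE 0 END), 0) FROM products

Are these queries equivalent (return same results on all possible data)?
Yes, equivalent

Both queries return: [(3,)]

Reason: COUNT with WHERE vs conditional SUM (COALESCE handles empty-table NULL)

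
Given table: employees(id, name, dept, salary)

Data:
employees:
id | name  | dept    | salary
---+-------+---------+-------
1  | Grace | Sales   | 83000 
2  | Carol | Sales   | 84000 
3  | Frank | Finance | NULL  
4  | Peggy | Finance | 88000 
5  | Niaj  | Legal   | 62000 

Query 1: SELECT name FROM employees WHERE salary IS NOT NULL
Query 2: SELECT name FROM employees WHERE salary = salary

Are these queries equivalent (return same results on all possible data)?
Yes, equivalent

Both queries return: [('Carol',), ('Grace',), ('Niaj',), ('Peggy',)]

Reason: IS NOT NULL vs self-equality (both exclude NULLs)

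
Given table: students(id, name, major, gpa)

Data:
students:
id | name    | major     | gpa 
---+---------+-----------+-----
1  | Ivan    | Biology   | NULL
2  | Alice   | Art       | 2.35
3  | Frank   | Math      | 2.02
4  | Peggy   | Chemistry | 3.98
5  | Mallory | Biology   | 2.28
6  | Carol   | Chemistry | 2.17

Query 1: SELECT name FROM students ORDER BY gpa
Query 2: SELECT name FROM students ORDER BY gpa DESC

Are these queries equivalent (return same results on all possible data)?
No, not equivalent

Query 1 returns: [('Ivan',), ('Frank',), ('Carol',), ('Mallory',), ('Alice',), ('Peggy',)]
Query 2 returns: [('Peggy',), ('Alice',), ('Mallory',), ('Carol',), ('Frank',), ('Ivan',)]

Reason: ASC vs DESC gives opposite ordering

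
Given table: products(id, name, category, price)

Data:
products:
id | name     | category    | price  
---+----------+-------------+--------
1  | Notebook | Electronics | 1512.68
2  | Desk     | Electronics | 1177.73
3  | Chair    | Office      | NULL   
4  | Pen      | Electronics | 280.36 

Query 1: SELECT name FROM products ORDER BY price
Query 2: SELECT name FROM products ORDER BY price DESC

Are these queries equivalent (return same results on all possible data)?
No, not equivalent

Query 1 returns: [('Chair',), ('Pen',), ('Desk',), ('Notebook',)]
Query 2 returns: [('Notebook',), ('Desk',), ('Pen',), ('Chair',)]

Reason: ASC vs DESC gives opposite ordering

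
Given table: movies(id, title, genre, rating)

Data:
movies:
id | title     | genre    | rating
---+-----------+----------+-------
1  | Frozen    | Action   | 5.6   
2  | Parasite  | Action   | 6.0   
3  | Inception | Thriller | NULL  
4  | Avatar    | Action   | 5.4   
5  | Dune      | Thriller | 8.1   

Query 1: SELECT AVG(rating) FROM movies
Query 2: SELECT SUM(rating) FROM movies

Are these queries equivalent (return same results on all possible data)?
No, not equivalent

Query 1 returns: [(6.275,)]
Query 2 returns: [(25.1,)]

Reason: AVG vs SUM give different aggregate values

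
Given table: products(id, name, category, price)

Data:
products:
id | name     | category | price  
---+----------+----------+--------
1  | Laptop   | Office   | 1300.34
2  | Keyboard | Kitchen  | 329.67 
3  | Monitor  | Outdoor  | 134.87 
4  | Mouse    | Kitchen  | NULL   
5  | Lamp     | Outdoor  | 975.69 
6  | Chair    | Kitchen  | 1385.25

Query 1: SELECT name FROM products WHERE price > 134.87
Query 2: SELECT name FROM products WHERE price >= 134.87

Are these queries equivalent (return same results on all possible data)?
No, not equivalent

Query 1 returns: [('Laptop',), ('Keyboard',), ('Lamp',), ('Chair',)]
Query 2 returns: [('Laptop',), ('Keyboard',), ('Monitor',), ('Lamp',), ('Chair',)]

Reason: > vs >= gives different results when price = 134.87 exists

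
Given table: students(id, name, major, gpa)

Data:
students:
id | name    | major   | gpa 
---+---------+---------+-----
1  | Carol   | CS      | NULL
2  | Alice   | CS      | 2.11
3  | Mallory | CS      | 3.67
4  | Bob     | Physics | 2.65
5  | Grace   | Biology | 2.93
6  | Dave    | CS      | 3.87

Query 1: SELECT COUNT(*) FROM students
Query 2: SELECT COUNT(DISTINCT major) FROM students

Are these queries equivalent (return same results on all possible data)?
No, not equivalent

Query 1 returns: [(6,)]
Query 2 returns: [(3,)]

Reason: COUNT(*) counts rows, COUNT(DISTINCT major) counts unique majors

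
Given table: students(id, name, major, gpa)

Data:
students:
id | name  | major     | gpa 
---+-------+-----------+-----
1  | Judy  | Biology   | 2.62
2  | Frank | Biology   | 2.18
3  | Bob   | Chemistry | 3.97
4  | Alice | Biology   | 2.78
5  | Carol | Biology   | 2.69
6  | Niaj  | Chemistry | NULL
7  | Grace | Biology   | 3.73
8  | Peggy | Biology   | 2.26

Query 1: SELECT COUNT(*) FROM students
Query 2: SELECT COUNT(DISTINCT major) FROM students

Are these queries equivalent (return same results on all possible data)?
No, not equivalent

Query 1 returns: [(8,)]
Query 2 returns: [(2,)]

Reason: COUNT(*) counts rows, COUNT(DISTINCT major) counts unique majors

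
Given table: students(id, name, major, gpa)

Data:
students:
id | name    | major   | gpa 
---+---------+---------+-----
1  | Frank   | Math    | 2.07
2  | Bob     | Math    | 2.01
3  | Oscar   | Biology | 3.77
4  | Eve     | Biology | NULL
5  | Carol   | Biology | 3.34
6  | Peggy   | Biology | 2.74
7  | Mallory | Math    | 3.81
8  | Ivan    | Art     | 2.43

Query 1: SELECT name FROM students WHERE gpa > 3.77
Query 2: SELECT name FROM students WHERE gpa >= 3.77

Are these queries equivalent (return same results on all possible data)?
No, not equivalent

Query 1 returns: [('Mallory',)]
Query 2 returns: [('Oscar',), ('Mallory',)]

Reason: > vs >= gives different results when gpa = 3.77 exists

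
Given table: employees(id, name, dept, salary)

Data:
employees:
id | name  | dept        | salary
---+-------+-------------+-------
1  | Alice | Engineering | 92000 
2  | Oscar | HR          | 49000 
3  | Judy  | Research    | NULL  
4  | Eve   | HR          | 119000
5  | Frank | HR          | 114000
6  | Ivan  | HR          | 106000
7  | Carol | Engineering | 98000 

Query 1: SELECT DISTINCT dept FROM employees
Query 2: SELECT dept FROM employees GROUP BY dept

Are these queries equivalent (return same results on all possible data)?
Yes, equivalent

Both queries return: [('Engineering',), ('HR',), ('Research',)]

Reason: Both get unique depts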